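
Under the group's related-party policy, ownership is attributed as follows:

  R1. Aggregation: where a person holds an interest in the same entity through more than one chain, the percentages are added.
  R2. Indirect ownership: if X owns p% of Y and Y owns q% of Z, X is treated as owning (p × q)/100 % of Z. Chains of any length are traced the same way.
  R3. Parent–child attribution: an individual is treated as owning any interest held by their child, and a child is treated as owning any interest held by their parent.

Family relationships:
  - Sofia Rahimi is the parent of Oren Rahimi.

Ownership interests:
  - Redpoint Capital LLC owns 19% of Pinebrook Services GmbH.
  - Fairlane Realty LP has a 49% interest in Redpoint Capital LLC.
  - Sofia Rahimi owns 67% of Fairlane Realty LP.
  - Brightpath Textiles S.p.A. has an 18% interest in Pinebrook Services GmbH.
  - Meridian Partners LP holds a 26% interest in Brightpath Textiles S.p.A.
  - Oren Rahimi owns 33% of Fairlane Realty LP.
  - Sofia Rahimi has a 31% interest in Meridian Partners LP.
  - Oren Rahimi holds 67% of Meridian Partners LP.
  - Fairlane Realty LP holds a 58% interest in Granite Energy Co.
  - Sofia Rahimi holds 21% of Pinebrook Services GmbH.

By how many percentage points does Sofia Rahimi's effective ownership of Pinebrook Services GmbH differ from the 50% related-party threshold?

15.1036

By parent–child attribution (R3), Sofia Rahimi is treated as also owning Oren Rahimi's interest in Fairlane Realty LP, giving 67% + 33% = 100%.
By parent–child attribution (R3), Sofia Rahimi is treated as also owning Oren Rahimi's interest in Meridian Partners LP, giving 31% + 67% = 98%.
Chain via Fairlane Realty LP → Redpoint Capital LLC (R2): 100% × 49% × 19% = 9.31% of Pinebrook Services GmbH.
Chain via Meridian Partners LP → Brightpath Textiles S.p.A. (R2): 98% × 26% × 18% = 4.5864% of Pinebrook Services GmbH.
Direct interest in Pinebrook Services GmbH: 21%.
Aggregating (R1): 9.31% + 4.5864% + 21% = 34.8964%.
34.8964% falls short of the 50% threshold by 15.1036 percentage points.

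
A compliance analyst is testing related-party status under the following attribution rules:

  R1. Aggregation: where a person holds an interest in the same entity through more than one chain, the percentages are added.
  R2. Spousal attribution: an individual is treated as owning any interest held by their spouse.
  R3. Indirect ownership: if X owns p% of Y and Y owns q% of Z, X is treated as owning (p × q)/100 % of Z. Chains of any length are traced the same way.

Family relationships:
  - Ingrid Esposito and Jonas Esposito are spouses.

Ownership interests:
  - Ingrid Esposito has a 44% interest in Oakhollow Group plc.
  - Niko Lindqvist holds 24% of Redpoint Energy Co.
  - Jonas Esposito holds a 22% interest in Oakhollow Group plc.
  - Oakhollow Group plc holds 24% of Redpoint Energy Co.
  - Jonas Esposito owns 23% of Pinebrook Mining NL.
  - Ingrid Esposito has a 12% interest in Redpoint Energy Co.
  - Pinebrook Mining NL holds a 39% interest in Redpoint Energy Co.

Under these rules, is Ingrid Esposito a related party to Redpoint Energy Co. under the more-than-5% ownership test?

Yes

By spousal attribution (R2), Ingrid Esposito is treated as also owning Jonas Esposito's interest in Oakhollow Group plc, giving 44% + 22% = 66%.
By spousal attribution (R2), Ingrid Esposito is treated as owning Jonas Esposito's 23% interest in Pinebrook Mining NL.
Chain via Oakhollow Group plc (R3): 66% × 24% = 15.84% of Redpoint Energy Co.
Direct interest in Redpoint Energy Co: 12%.
Chain via Pinebrook Mining NL (R3): 23% × 39% = 8.97% of Redpoint Energy Co.
Aggregating (R1): 15.84% + 12% + 8.97% = 36.81%.
36.81% exceeds the 5% threshold, so Ingrid is a related party to Redpoint Energy Co.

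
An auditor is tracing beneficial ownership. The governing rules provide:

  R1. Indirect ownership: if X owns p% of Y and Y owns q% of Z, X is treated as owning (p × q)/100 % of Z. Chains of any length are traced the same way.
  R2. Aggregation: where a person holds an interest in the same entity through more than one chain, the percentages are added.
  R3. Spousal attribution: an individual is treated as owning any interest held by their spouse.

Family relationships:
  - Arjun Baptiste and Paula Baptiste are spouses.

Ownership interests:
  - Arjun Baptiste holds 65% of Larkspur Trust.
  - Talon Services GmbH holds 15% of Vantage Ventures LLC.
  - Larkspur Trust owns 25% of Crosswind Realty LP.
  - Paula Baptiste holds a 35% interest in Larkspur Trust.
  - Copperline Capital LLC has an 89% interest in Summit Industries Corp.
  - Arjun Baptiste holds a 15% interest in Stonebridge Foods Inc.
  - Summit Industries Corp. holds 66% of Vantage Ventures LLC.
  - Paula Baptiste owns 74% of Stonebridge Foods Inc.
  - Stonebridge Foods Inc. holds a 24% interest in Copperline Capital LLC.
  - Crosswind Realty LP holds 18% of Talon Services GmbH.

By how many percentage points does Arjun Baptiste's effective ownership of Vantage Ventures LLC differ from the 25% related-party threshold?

By spousal attribution (R3), Arjun Baptiste is treated as also owning Paula Baptiste's interest in Larkspur Trust, giving 65% + 35% = 100%.
By spousal attribution (R3), Arjun Baptiste is treated as also owning Paula Baptiste's interest in Stonebridge Foods Inc, giving 15% + 74% = 89%.
Chain via Larkspur Trust → Crosswind Realty LP → Talon Services GmbH (R1): 100% × 25% × 18% × 15% = 0.675% of Vantage Ventures LLC.
Chain via Stonebridge Foods Inc. → Copperline Capital LLC → Summit Industries Corp. (R1): 89% × 24% × 89% × 66% = 12.546864% of Vantage Ventures LLC.
Aggregating (R2): 0.675% + 12.546864% = 13.221864%.
13.221864% falls short of the 25% threshold by 11.778136 percentage points.

11.778136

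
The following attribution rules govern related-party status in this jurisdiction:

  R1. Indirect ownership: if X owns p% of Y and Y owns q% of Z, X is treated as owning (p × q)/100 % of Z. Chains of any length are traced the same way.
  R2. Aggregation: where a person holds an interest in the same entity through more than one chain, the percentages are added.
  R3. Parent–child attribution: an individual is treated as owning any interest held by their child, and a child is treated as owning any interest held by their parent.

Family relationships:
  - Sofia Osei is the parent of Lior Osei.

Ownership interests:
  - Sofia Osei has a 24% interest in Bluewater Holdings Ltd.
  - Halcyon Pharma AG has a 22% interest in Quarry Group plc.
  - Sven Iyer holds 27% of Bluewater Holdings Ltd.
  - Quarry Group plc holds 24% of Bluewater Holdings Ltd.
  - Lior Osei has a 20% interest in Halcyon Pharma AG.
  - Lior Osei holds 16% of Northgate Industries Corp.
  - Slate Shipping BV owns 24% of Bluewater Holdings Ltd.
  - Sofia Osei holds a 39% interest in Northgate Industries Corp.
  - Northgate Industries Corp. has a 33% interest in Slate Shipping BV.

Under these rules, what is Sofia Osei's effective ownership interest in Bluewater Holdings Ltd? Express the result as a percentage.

By parent–child attribution (R3), Sofia Osei is treated as also owning Lior Osei's interest in Northgate Industries Corp, giving 39% + 16% = 55%.
By parent–child attribution (R3), Sofia Osei is treated as owning Lior Osei's 20% interest in Halcyon Pharma AG.
Chain via Northgate Industries Corp. → Slate Shipping BV (R1): 55% × 33% × 24% = 4.356% of Bluewater Holdings Ltd.
Direct interest in Bluewater Holdings Ltd: 24%.
Chain via Halcyon Pharma AG → Quarry Group plc (R1): 20% × 22% × 24% = 1.056% of Bluewater Holdings Ltd.
Aggregating (R2): 4.356% + 24% + 1.056% = 29.412%.

29.412%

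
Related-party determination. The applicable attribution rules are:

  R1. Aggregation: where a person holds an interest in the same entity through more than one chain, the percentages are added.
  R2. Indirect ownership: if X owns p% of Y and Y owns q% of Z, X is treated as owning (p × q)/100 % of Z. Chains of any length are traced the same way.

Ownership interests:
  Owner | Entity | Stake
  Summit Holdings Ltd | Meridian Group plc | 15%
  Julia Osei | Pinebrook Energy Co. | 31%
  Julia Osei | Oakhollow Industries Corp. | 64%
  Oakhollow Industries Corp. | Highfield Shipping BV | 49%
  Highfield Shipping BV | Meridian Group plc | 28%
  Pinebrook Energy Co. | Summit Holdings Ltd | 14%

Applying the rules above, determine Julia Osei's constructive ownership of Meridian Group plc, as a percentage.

Chain via Oakhollow Industries Corp. → Highfield Shipping BV (R2): 64% × 49% × 28% = 8.7808% of Meridian Group plc.
Chain via Pinebrook Energy Co. → Summit Holdings Ltd (R2): 31% × 14% × 15% = 0.651% of Meridian Group plc.
Aggregating (R1): 8.7808% + 0.651% = 9.4318%.

9.4318%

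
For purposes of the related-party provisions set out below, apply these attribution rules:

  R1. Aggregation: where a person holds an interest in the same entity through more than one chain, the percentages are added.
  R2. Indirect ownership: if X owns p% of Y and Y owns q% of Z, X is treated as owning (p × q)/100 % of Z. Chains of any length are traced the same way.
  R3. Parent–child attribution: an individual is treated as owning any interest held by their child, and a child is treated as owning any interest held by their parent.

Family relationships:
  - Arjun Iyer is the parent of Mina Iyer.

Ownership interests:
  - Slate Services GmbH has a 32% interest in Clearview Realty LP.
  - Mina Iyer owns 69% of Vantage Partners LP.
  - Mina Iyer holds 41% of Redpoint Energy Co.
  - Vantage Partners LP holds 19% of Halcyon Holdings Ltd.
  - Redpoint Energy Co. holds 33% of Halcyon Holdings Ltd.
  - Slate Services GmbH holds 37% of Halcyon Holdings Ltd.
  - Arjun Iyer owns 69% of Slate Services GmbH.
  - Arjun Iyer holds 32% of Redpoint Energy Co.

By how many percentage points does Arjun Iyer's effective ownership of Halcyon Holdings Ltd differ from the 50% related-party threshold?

12.73

By parent–child attribution (R3), Arjun Iyer is treated as also owning Mina Iyer's interest in Redpoint Energy Co, giving 32% + 41% = 73%.
By parent–child attribution (R3), Arjun Iyer is treated as owning Mina Iyer's 69% interest in Vantage Partners LP.
Chain via Redpoint Energy Co. (R2): 73% × 33% = 24.09% of Halcyon Holdings Ltd.
Chain via Slate Services GmbH (R2): 69% × 37% = 25.53% of Halcyon Holdings Ltd.
Chain via Vantage Partners LP (R2): 69% × 19% = 13.11% of Halcyon Holdings Ltd.
Aggregating (R1): 24.09% + 25.53% + 13.11% = 62.73%.
62.73% exceeds the 50% threshold by 12.73 percentage points.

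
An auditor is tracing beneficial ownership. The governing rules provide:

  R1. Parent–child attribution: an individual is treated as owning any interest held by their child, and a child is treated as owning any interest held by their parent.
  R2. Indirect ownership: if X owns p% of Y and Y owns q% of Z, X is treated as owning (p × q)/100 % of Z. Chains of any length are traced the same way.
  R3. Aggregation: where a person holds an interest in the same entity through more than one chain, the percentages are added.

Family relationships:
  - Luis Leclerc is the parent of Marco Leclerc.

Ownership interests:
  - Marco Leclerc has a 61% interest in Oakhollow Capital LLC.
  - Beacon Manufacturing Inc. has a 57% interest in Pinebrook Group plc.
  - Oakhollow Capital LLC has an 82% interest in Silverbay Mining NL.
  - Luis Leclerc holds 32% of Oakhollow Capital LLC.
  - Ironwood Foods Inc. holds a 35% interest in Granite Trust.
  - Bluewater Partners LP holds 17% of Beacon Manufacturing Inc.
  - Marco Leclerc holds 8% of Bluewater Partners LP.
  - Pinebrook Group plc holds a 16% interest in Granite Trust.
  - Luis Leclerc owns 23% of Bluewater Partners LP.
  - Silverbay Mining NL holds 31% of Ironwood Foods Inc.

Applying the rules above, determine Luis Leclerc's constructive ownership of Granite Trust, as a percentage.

8.754834%

By parent–child attribution (R1), Luis Leclerc is treated as also owning Marco Leclerc's interest in Oakhollow Capital LLC, giving 32% + 61% = 93%.
By parent–child attribution (R1), Luis Leclerc is treated as also owning Marco Leclerc's interest in Bluewater Partners LP, giving 23% + 8% = 31%.
Chain via Oakhollow Capital LLC → Silverbay Mining NL → Ironwood Foods Inc. (R2): 93% × 82% × 31% × 35% = 8.27421% of Granite Trust.
Chain via Bluewater Partners LP → Beacon Manufacturing Inc. → Pinebrook Group plc (R2): 31% × 17% × 57% × 16% = 0.480624% of Granite Trust.
Aggregating (R3): 8.27421% + 0.480624% = 8.754834%.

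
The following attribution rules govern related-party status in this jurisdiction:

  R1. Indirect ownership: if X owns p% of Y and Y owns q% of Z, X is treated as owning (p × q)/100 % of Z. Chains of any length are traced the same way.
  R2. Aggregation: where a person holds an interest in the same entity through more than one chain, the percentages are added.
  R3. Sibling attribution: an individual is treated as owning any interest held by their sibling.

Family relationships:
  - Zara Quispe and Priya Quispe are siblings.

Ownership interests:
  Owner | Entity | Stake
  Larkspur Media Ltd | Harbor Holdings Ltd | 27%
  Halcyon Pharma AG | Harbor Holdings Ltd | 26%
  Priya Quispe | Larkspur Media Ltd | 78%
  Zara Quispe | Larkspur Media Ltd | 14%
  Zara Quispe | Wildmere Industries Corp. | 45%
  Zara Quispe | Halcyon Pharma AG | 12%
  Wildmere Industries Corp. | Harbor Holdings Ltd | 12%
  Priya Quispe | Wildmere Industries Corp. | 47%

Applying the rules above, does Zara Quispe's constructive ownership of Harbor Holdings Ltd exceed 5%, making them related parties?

By sibling attribution (R3), Zara Quispe is treated as also owning Priya Quispe's interest in Larkspur Media Ltd, giving 14% + 78% = 92%.
By sibling attribution (R3), Zara Quispe is treated as also owning Priya Quispe's interest in Wildmere Industries Corp, giving 45% + 47% = 92%.
Chain via Halcyon Pharma AG (R1): 12% × 26% = 3.12% of Harbor Holdings Ltd.
Chain via Larkspur Media Ltd (R1): 92% × 27% = 24.84% of Harbor Holdings Ltd.
Chain via Wildmere Industries Corp. (R1): 92% × 12% = 11.04% of Harbor Holdings Ltd.
Aggregating (R2): 3.12% + 24.84% + 11.04% = 39%.
39% exceeds the 5% threshold, so Zara is a related party to Harbor Holdings Ltd.

Yes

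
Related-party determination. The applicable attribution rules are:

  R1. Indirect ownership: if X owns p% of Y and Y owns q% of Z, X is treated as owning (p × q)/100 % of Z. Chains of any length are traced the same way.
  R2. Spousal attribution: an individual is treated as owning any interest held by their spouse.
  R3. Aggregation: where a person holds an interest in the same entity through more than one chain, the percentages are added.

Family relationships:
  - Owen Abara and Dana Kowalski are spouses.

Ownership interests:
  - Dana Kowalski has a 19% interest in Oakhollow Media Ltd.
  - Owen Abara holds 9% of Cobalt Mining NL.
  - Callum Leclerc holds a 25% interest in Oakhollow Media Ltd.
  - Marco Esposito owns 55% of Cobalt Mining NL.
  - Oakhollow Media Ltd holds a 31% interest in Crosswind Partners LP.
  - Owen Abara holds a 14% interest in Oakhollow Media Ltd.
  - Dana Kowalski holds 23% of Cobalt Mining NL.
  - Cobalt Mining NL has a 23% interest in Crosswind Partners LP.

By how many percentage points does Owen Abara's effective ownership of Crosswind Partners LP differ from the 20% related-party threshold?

2.41

By spousal attribution (R2), Owen Abara is treated as also owning Dana Kowalski's interest in Oakhollow Media Ltd, giving 14% + 19% = 33%.
By spousal attribution (R2), Owen Abara is treated as also owning Dana Kowalski's interest in Cobalt Mining NL, giving 9% + 23% = 32%.
Chain via Oakhollow Media Ltd (R1): 33% × 31% = 10.23% of Crosswind Partners LP.
Chain via Cobalt Mining NL (R1): 32% × 23% = 7.36% of Crosswind Partners LP.
Aggregating (R3): 10.23% + 7.36% = 17.59%.
17.59% falls short of the 20% threshold by 2.41 percentage points.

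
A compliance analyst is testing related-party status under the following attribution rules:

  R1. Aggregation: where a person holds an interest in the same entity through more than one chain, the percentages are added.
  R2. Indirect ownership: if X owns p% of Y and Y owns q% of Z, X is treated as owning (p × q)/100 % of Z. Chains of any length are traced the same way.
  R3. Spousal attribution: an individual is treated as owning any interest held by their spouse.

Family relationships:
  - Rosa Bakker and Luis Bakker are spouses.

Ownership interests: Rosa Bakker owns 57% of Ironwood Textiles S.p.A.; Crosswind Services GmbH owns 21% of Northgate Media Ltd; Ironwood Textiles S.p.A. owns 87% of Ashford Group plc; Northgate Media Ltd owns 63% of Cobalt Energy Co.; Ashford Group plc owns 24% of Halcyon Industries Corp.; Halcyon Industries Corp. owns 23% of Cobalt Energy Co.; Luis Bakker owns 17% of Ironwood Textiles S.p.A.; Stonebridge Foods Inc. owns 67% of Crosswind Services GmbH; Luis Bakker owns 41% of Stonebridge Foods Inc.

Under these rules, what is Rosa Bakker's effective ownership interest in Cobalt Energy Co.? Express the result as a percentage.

7.188057%

By spousal attribution (R3), Rosa Bakker is treated as also owning Luis Bakker's interest in Ironwood Textiles S.p.A, giving 57% + 17% = 74%.
By spousal attribution (R3), Rosa Bakker is treated as owning Luis Bakker's 41% interest in Stonebridge Foods Inc.
Chain via Ironwood Textiles S.p.A. → Ashford Group plc → Halcyon Industries Corp. (R2): 74% × 87% × 24% × 23% = 3.553776% of Cobalt Energy Co.
Chain via Stonebridge Foods Inc. → Crosswind Services GmbH → Northgate Media Ltd (R2): 41% × 67% × 21% × 63% = 3.634281% of Cobalt Energy Co.
Aggregating (R1): 3.553776% + 3.634281% = 7.188057%.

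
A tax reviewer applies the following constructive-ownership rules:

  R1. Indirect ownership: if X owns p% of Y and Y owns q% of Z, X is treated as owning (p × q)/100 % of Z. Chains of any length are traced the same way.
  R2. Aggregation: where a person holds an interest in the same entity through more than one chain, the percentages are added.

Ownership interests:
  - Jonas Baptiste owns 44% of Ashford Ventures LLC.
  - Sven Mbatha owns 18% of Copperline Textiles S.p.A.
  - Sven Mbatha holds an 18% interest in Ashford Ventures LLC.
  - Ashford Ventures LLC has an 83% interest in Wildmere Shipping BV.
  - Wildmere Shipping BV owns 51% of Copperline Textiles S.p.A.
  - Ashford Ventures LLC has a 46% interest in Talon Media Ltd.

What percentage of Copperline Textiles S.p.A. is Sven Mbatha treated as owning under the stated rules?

Chain via Ashford Ventures LLC → Wildmere Shipping BV (R1): 18% × 83% × 51% = 7.6194% of Copperline Textiles S.p.A.
Direct interest in Copperline Textiles S.p.A: 18%.
Aggregating (R2): 7.6194% + 18% = 25.6194%.

25.6194%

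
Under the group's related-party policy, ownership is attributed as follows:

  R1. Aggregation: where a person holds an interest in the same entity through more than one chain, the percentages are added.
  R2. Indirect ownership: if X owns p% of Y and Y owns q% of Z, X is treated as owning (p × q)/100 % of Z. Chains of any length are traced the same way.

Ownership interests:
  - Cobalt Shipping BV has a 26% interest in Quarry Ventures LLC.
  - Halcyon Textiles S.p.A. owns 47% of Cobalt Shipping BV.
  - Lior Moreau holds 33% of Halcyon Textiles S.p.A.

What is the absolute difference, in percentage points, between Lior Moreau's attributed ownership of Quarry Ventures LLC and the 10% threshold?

Chain via Halcyon Textiles S.p.A. → Cobalt Shipping BV (R2): 33% × 47% × 26% = 4.0326% of Quarry Ventures LLC.
4.0326% falls short of the 10% threshold by 5.9674 percentage points.

5.9674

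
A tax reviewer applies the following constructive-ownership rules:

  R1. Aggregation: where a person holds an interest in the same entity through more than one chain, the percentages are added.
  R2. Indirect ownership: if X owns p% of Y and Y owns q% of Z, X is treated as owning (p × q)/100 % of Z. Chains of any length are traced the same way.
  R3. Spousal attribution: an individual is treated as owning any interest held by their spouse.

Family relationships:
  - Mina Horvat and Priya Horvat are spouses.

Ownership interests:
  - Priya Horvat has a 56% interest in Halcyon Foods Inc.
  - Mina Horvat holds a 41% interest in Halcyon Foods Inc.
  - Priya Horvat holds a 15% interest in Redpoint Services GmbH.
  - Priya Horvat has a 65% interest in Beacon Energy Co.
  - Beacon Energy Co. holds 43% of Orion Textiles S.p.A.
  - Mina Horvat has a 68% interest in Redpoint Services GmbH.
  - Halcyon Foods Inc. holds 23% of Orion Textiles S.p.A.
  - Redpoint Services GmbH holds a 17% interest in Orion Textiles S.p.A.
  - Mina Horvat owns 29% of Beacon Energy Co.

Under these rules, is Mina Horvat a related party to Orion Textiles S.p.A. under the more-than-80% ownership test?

By spousal attribution (R3), Mina Horvat is treated as also owning Priya Horvat's interest in Halcyon Foods Inc, giving 41% + 56% = 97%.
By spousal attribution (R3), Mina Horvat is treated as also owning Priya Horvat's interest in Redpoint Services GmbH, giving 68% + 15% = 83%.
By spousal attribution (R3), Mina Horvat is treated as also owning Priya Horvat's interest in Beacon Energy Co, giving 29% + 65% = 94%.
Chain via Halcyon Foods Inc. (R2): 97% × 23% = 22.31% of Orion Textiles S.p.A.
Chain via Redpoint Services GmbH (R2): 83% × 17% = 14.11% of Orion Textiles S.p.A.
Chain via Beacon Energy Co. (R2): 94% × 43% = 40.42% of Orion Textiles S.p.A.
Aggregating (R1): 22.31% + 14.11% + 40.42% = 76.84%.
76.84% does not exceed the 80% threshold, so Mina is not a related party to Orion Textiles S.p.A.

No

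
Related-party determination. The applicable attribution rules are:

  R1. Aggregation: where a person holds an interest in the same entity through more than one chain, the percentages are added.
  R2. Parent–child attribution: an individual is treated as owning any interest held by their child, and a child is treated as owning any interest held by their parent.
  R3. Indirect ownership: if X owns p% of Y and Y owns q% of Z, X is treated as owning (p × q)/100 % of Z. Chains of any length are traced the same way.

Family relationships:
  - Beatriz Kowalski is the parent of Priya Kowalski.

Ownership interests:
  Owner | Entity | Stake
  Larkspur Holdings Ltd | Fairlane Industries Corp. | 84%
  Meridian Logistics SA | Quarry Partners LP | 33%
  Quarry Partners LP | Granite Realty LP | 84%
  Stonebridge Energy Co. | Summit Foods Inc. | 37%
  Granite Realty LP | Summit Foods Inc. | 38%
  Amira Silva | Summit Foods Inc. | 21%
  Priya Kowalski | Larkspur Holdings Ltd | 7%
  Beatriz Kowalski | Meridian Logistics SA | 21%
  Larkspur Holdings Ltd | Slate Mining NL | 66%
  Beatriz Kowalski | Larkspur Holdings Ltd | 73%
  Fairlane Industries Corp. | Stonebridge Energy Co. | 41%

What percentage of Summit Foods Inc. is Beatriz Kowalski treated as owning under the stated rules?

12.406296%

By parent–child attribution (R2), Beatriz Kowalski is treated as also owning Priya Kowalski's interest in Larkspur Holdings Ltd, giving 73% + 7% = 80%.
Chain via Larkspur Holdings Ltd → Fairlane Industries Corp. → Stonebridge Energy Co. (R3): 80% × 84% × 41% × 37% = 10.19424% of Summit Foods Inc.
Chain via Meridian Logistics SA → Quarry Partners LP → Granite Realty LP (R3): 21% × 33% × 84% × 38% = 2.212056% of Summit Foods Inc.
Aggregating (R1): 10.19424% + 2.212056% = 12.406296%.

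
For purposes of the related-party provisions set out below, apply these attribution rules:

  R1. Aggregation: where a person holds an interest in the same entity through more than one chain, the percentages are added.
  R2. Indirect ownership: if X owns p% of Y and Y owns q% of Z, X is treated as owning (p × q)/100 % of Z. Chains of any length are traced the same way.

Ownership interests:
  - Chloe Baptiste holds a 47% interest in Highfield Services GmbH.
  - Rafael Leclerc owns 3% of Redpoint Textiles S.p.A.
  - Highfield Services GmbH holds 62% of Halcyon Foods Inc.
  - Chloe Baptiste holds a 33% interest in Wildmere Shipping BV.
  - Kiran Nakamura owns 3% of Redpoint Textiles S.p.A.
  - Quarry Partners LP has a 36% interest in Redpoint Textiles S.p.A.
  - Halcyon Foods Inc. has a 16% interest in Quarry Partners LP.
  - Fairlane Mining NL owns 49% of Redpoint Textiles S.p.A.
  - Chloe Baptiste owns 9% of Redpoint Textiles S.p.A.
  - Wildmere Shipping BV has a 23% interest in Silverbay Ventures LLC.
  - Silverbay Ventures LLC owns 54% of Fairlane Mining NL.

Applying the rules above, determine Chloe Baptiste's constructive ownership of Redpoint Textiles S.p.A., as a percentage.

Chain via Highfield Services GmbH → Halcyon Foods Inc. → Quarry Partners LP (R2): 47% × 62% × 16% × 36% = 1.678464% of Redpoint Textiles S.p.A.
Chain via Wildmere Shipping BV → Silverbay Ventures LLC → Fairlane Mining NL (R2): 33% × 23% × 54% × 49% = 2.008314% of Redpoint Textiles S.p.A.
Direct interest in Redpoint Textiles S.p.A: 9%.
Aggregating (R1): 1.678464% + 2.008314% + 9% = 12.686778%.

12.686778%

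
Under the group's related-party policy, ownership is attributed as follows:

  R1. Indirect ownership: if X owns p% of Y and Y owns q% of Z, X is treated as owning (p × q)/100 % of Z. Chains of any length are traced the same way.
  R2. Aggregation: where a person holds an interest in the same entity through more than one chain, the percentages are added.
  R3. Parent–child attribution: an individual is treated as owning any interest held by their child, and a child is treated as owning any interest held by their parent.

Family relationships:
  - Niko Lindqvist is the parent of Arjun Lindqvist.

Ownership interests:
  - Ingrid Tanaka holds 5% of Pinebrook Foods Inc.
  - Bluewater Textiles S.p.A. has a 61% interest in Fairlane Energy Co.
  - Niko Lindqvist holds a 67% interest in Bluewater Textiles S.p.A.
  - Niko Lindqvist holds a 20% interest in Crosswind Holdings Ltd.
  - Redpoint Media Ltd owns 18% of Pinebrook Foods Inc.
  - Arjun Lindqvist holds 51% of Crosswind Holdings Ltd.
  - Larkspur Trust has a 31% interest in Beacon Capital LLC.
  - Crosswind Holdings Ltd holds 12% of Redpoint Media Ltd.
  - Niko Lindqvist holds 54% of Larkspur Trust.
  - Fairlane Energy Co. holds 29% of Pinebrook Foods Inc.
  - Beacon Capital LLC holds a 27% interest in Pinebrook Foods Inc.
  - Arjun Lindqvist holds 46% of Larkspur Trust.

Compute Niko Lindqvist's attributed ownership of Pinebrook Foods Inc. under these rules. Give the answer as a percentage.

21.7559%

By parent–child attribution (R3), Niko Lindqvist is treated as also owning Arjun Lindqvist's interest in Larkspur Trust, giving 54% + 46% = 100%.
By parent–child attribution (R3), Niko Lindqvist is treated as also owning Arjun Lindqvist's interest in Crosswind Holdings Ltd, giving 20% + 51% = 71%.
Chain via Bluewater Textiles S.p.A. → Fairlane Energy Co. (R1): 67% × 61% × 29% = 11.8523% of Pinebrook Foods Inc.
Chain via Larkspur Trust → Beacon Capital LLC (R1): 100% × 31% × 27% = 8.37% of Pinebrook Foods Inc.
Chain via Crosswind Holdings Ltd → Redpoint Media Ltd (R1): 71% × 12% × 18% = 1.5336% of Pinebrook Foods Inc.
Aggregating (R2): 11.8523% + 8.37% + 1.5336% = 21.7559%.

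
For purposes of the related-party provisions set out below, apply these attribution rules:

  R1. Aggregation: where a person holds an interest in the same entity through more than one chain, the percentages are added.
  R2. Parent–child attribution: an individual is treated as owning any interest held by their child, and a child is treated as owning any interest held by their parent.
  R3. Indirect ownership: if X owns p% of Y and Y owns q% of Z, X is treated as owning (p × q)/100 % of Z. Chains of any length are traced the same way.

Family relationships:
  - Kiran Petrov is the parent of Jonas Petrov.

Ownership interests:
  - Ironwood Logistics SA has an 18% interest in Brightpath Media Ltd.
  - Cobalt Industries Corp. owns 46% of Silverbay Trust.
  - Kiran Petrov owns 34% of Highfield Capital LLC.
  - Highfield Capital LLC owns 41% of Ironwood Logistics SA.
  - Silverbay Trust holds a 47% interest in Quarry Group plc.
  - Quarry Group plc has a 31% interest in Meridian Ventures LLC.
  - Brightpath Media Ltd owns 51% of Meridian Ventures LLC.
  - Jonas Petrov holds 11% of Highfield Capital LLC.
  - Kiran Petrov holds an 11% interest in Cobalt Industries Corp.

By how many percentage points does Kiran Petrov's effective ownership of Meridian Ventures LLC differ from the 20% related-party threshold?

By parent–child attribution (R2), Kiran Petrov is treated as also owning Jonas Petrov's interest in Highfield Capital LLC, giving 34% + 11% = 45%.
Chain via Cobalt Industries Corp. → Silverbay Trust → Quarry Group plc (R3): 11% × 46% × 47% × 31% = 0.737242% of Meridian Ventures LLC.
Chain via Highfield Capital LLC → Ironwood Logistics SA → Brightpath Media Ltd (R3): 45% × 41% × 18% × 51% = 1.69371% of Meridian Ventures LLC.
Aggregating (R1): 0.737242% + 1.69371% = 2.430952%.
2.430952% falls short of the 20% threshold by 17.569048 percentage points.

17.569048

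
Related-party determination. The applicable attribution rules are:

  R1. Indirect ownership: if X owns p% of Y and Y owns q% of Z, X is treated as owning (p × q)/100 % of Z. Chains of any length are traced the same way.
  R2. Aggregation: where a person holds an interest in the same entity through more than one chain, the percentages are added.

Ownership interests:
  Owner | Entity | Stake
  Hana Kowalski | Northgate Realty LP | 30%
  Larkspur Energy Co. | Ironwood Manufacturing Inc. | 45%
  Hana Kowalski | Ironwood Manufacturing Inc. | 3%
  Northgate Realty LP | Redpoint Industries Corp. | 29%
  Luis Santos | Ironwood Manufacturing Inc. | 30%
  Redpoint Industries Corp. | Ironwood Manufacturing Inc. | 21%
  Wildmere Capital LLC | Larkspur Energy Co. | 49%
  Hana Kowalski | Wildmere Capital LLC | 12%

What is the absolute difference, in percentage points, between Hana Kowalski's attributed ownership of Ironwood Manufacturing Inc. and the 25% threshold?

17.527

Chain via Wildmere Capital LLC → Larkspur Energy Co. (R1): 12% × 49% × 45% = 2.646% of Ironwood Manufacturing Inc.
Chain via Northgate Realty LP → Redpoint Industries Corp. (R1): 30% × 29% × 21% = 1.827% of Ironwood Manufacturing Inc.
Direct interest in Ironwood Manufacturing Inc: 3%.
Aggregating (R2): 2.646% + 1.827% + 3% = 7.473%.
7.473% falls short of the 25% threshold by 17.527 percentage points.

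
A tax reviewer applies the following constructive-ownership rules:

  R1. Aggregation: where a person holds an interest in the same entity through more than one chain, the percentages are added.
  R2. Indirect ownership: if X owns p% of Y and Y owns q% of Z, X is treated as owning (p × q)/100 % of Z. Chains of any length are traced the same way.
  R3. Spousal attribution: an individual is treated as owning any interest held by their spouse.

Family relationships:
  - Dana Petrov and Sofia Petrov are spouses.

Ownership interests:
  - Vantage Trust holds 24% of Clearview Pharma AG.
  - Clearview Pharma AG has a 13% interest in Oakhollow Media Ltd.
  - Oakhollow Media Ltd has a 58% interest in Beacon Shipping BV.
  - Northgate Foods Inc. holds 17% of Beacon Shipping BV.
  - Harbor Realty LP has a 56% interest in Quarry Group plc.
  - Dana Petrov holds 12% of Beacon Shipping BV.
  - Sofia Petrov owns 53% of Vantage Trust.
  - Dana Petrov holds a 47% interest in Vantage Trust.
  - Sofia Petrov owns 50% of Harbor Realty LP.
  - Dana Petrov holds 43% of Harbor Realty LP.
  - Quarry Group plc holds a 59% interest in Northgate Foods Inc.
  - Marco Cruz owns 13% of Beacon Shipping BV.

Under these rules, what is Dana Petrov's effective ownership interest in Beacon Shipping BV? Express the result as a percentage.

By spousal attribution (R3), Dana Petrov is treated as also owning Sofia Petrov's interest in Vantage Trust, giving 47% + 53% = 100%.
By spousal attribution (R3), Dana Petrov is treated as also owning Sofia Petrov's interest in Harbor Realty LP, giving 43% + 50% = 93%.
Chain via Vantage Trust → Clearview Pharma AG → Oakhollow Media Ltd (R2): 100% × 24% × 13% × 58% = 1.8096% of Beacon Shipping BV.
Chain via Harbor Realty LP → Quarry Group plc → Northgate Foods Inc. (R2): 93% × 56% × 59% × 17% = 5.223624% of Beacon Shipping BV.
Direct interest in Beacon Shipping BV: 12%.
Aggregating (R1): 1.8096% + 5.223624% + 12% = 19.033224%.

19.033224%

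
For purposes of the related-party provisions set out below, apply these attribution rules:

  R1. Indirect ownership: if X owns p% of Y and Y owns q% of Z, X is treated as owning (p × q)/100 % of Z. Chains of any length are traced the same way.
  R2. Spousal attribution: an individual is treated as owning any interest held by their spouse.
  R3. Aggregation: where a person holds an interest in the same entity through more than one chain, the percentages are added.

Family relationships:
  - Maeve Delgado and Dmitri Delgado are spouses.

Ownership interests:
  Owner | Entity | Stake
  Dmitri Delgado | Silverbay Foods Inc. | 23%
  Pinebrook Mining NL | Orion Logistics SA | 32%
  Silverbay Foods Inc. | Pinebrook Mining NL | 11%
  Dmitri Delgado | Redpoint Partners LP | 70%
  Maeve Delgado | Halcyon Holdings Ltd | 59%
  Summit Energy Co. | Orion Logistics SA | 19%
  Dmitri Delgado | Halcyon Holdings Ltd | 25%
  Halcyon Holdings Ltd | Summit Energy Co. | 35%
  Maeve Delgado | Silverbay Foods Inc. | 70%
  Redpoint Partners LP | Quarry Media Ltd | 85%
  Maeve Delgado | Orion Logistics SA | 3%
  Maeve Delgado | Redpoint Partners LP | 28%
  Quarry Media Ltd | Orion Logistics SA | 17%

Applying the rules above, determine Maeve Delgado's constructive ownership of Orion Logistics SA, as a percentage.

26.0206%

By spousal attribution (R2), Maeve Delgado is treated as also owning Dmitri Delgado's interest in Redpoint Partners LP, giving 28% + 70% = 98%.
By spousal attribution (R2), Maeve Delgado is treated as also owning Dmitri Delgado's interest in Halcyon Holdings Ltd, giving 59% + 25% = 84%.
By spousal attribution (R2), Maeve Delgado is treated as also owning Dmitri Delgado's interest in Silverbay Foods Inc, giving 70% + 23% = 93%.
Chain via Redpoint Partners LP → Quarry Media Ltd (R1): 98% × 85% × 17% = 14.161% of Orion Logistics SA.
Chain via Halcyon Holdings Ltd → Summit Energy Co. (R1): 84% × 35% × 19% = 5.586% of Orion Logistics SA.
Chain via Silverbay Foods Inc. → Pinebrook Mining NL (R1): 93% × 11% × 32% = 3.2736% of Orion Logistics SA.
Direct interest in Orion Logistics SA: 3%.
Aggregating (R3): 14.161% + 5.586% + 3.2736% + 3% = 26.0206%.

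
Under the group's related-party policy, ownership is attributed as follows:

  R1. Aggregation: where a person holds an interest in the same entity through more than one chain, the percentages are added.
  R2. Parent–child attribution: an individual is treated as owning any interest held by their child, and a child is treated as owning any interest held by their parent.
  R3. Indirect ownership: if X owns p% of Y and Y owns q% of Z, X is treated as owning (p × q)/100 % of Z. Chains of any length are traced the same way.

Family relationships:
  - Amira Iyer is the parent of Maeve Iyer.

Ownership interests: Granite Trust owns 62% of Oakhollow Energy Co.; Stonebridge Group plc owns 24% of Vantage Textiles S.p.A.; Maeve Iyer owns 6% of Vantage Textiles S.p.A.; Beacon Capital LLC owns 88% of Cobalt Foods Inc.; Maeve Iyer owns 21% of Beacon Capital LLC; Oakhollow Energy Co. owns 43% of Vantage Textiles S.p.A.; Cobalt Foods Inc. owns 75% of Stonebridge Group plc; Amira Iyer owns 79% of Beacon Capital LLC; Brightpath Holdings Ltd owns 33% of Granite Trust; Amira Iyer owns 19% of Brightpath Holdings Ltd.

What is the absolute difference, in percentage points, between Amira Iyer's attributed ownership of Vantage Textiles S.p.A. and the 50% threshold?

26.488418

By parent–child attribution (R2), Amira Iyer is treated as also owning Maeve Iyer's interest in Beacon Capital LLC, giving 79% + 21% = 100%.
By parent–child attribution (R2), Amira Iyer is treated as owning Maeve Iyer's 6% interest in Vantage Textiles S.p.A.
Chain via Beacon Capital LLC → Cobalt Foods Inc. → Stonebridge Group plc (R3): 100% × 88% × 75% × 24% = 15.84% of Vantage Textiles S.p.A.
Chain via Brightpath Holdings Ltd → Granite Trust → Oakhollow Energy Co. (R3): 19% × 33% × 62% × 43% = 1.671582% of Vantage Textiles S.p.A.
Direct interest in Vantage Textiles S.p.A: 6%.
Aggregating (R1): 15.84% + 1.671582% + 6% = 23.511582%.
23.511582% falls short of the 50% threshold by 26.488418 percentage points.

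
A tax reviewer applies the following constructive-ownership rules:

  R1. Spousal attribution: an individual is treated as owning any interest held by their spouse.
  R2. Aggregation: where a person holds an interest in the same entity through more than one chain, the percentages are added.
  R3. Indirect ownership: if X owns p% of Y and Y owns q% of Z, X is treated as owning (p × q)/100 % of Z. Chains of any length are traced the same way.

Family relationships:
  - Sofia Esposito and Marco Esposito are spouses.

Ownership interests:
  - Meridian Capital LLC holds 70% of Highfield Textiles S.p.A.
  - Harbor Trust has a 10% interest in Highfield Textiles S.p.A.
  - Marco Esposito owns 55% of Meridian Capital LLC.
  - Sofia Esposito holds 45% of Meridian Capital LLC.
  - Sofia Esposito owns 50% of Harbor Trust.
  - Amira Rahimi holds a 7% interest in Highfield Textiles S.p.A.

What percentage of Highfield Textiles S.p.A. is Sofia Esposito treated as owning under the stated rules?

By spousal attribution (R1), Sofia Esposito is treated as also owning Marco Esposito's interest in Meridian Capital LLC, giving 45% + 55% = 100%.
Chain via Harbor Trust (R3): 50% × 10% = 5% of Highfield Textiles S.p.A.
Chain via Meridian Capital LLC (R3): 100% × 70% = 70% of Highfield Textiles S.p.A.
Aggregating (R2): 5% + 70% = 75%.

75%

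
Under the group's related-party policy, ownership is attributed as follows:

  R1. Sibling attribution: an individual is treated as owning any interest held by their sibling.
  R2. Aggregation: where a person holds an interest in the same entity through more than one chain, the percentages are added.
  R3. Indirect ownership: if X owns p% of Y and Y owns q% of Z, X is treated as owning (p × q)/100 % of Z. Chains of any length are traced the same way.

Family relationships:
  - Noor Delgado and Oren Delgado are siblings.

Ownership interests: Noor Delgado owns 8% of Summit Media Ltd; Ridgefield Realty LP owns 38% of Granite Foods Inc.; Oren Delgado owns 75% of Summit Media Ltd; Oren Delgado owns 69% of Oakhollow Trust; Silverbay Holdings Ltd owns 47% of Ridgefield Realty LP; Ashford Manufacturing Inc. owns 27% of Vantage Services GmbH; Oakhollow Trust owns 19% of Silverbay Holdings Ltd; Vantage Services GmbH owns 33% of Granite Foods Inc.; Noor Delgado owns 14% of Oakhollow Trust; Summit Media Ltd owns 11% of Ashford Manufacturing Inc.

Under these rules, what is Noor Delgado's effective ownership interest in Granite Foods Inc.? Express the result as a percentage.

By sibling attribution (R1), Noor Delgado is treated as also owning Oren Delgado's interest in Oakhollow Trust, giving 14% + 69% = 83%.
By sibling attribution (R1), Noor Delgado is treated as also owning Oren Delgado's interest in Summit Media Ltd, giving 8% + 75% = 83%.
Chain via Oakhollow Trust → Silverbay Holdings Ltd → Ridgefield Realty LP (R3): 83% × 19% × 47% × 38% = 2.816522% of Granite Foods Inc.
Chain via Summit Media Ltd → Ashford Manufacturing Inc. → Vantage Services GmbH (R3): 83% × 11% × 27% × 33% = 0.813483% of Granite Foods Inc.
Aggregating (R2): 2.816522% + 0.813483% = 3.630005%.

3.630005%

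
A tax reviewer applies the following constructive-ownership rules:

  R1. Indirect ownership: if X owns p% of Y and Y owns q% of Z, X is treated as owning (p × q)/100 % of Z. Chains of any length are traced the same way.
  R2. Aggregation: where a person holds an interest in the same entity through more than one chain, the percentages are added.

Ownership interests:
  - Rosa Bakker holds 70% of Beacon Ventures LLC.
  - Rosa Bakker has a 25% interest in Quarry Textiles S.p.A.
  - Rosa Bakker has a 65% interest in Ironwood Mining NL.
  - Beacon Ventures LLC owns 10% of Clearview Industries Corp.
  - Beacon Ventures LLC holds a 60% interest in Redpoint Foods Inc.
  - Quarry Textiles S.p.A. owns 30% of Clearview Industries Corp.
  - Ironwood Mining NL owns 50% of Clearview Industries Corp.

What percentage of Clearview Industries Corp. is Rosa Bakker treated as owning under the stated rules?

47%

Chain via Quarry Textiles S.p.A. (R1): 25% × 30% = 7.5% of Clearview Industries Corp.
Chain via Ironwood Mining NL (R1): 65% × 50% = 32.5% of Clearview Industries Corp.
Chain via Beacon Ventures LLC (R1): 70% × 10% = 7% of Clearview Industries Corp.
Aggregating (R2): 7.5% + 32.5% + 7% = 47%.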